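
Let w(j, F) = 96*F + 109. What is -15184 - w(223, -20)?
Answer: -13373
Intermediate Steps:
w(j, F) = 109 + 96*F
-15184 - w(223, -20) = -15184 - (109 + 96*(-20)) = -15184 - (109 - 1920) = -15184 - 1*(-1811) = -15184 + 1811 = -13373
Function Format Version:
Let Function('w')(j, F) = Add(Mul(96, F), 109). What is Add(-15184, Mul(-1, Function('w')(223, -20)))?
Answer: -13373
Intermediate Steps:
Function('w')(j, F) = Add(109, Mul(96, F))
Add(-15184, Mul(-1, Function('w')(223, -20))) = Add(-15184, Mul(-1, Add(109, Mul(96, -20)))) = Add(-15184, Mul(-1, Add(109, -1920))) = Add(-15184, Mul(-1, -1811)) = Add(-15184, 1811) = -13373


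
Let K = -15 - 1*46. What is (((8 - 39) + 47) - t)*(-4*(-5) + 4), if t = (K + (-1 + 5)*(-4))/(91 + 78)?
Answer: 66744/169 ≈ 394.94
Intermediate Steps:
K = -61 (K = -15 - 46 = -61)
t = -77/169 (t = (-61 + (-1 + 5)*(-4))/(91 + 78) = (-61 + 4*(-4))/169 = (-61 - 16)*(1/169) = -77*1/169 = -77/169 ≈ -0.45562)
(((8 - 39) + 47) - t)*(-4*(-5) + 4) = (((8 - 39) + 47) - 1*(-77/169))*(-4*(-5) + 4) = ((-31 + 47) + 77/169)*(20 + 4) = (16 + 77/169)*24 = (2781/169)*24 = 66744/169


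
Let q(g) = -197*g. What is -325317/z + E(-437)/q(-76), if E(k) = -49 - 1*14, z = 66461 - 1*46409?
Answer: -202996225/12509106 ≈ -16.228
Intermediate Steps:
z = 20052 (z = 66461 - 46409 = 20052)
E(k) = -63 (E(k) = -49 - 14 = -63)
-325317/z + E(-437)/q(-76) = -325317/20052 - 63/((-197*(-76))) = -325317*1/20052 - 63/14972 = -108439/6684 - 63*1/14972 = -108439/6684 - 63/14972 = -202996225/12509106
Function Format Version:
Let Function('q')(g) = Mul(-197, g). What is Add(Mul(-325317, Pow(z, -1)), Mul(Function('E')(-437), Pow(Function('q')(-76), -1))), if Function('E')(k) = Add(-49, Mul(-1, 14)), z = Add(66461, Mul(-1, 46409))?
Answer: Rational(-202996225, 12509106) ≈ -16.228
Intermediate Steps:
z = 20052 (z = Add(66461, -46409) = 20052)
Function('E')(k) = -63 (Function('E')(k) = Add(-49, -14) = -63)
Add(Mul(-325317, Pow(z, -1)), Mul(Function('E')(-437), Pow(Function('q')(-76), -1))) = Add(Mul(-325317, Pow(20052, -1)), Mul(-63, Pow(Mul(-197, -76), -1))) = Add(Mul(-325317, Rational(1, 20052)), Mul(-63, Pow(14972, -1))) = Add(Rational(-108439, 6684), Mul(-63, Rational(1, 14972))) = Add(Rational(-108439, 6684), Rational(-63, 14972)) = Rational(-202996225, 12509106)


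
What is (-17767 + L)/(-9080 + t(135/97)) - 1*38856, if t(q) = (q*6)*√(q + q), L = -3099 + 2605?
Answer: -73090595039291049/1881160652005 + 430430031*√2910/7524642608020 ≈ -38854.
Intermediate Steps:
L = -494
t(q) = 6*√2*q^(3/2) (t(q) = (6*q)*√(2*q) = (6*q)*(√2*√q) = 6*√2*q^(3/2))
(-17767 + L)/(-9080 + t(135/97)) - 1*38856 = (-17767 - 494)/(-9080 + 6*√2*(135/97)^(3/2)) - 1*38856 = -18261/(-9080 + 6*√2*(135*(1/97))^(3/2)) - 38856 = -18261/(-9080 + 6*√2*(135/97)^(3/2)) - 38856 = -18261/(-9080 + 6*√2*(405*√1455/9409)) - 38856 = -18261/(-9080 + 2430*√2910/9409) - 38856 = -38856 - 18261/(-9080 + 2430*√2910/9409)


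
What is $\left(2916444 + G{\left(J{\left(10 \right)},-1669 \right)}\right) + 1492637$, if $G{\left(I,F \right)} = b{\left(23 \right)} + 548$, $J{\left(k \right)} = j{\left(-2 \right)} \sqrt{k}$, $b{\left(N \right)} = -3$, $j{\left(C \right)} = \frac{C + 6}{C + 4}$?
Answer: $4409626$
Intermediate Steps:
$j{\left(C \right)} = \frac{6 + C}{4 + C}$
$J{\left(k \right)} = 2 \sqrt{k}$ ($J{\left(k \right)} = \frac{6 - 2}{4 - 2} \sqrt{k} = \frac{1}{2} \cdot 4 \sqrt{k} = 2 \sqrt{k}$)
$G{\left(I,F \right)} = 545$ ($G{\left(I,F \right)} = -3 + 548 = 545$)
$\left(2916444 + G{\left(J{\left(10 \right)},-1669 \right)}\right) + 1492637 = \left(2916444 + 545\right) + 1492637 = 2916989 + 1492637 = 4409626$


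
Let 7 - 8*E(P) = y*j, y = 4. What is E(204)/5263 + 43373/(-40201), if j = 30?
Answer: -1830719505/1692622904 ≈ -1.0816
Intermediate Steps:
E(P) = -113/8 (E(P) = 7/8 - 30/2 = 7/8 - ⅛*120 = 7/8 - 15 = -113/8)
E(204)/5263 + 43373/(-40201) = -113/8/5263 + 43373/(-40201) = -113/8*1/5263 + 43373*(-1/40201) = -113/42104 - 43373/40201 = -1830719505/1692622904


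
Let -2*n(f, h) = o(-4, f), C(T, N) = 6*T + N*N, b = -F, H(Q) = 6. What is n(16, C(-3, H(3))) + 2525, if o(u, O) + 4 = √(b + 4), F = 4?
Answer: 2527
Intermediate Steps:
b = -4 (b = -1*4 = -4)
C(T, N) = N² + 6*T (C(T, N) = 6*T + N² = N² + 6*T)
o(u, O) = -4 (o(u, O) = -4 + √(-4 + 4) = -4 + √0 = -4 + 0 = -4)
n(f, h) = 2 (n(f, h) = -½*(-4) = 2)
n(16, C(-3, H(3))) + 2525 = 2 + 2525 = 2527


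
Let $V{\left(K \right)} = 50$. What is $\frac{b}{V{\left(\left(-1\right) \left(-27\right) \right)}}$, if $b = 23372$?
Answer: $\frac{11686}{25} \approx 467.44$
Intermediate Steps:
$\frac{b}{V{\left(\left(-1\right) \left(-27\right) \right)}} = \frac{23372}{50} = 23372 \cdot \frac{1}{50} = \frac{11686}{25}$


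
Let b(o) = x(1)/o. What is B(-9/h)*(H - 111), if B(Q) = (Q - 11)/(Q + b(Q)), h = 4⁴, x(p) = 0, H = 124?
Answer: 36725/9 ≈ 4080.6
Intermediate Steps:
h = 256
b(o) = 0 (b(o) = 0/o = 0)
B(Q) = (-11 + Q)/Q (B(Q) = (Q - 11)/(Q + 0) = (-11 + Q)/Q)
B(-9/h)*(H - 111) = ((-11 - 9/256)/((-9/256)))*(124 - 111) = ((-11 - 9*1/256)/((-9*1/256)))*13 = ((-11 - 9/256)/(-9/256))*13 = -256/9*(-2825/256)*13 = (2825/9)*13 = 36725/9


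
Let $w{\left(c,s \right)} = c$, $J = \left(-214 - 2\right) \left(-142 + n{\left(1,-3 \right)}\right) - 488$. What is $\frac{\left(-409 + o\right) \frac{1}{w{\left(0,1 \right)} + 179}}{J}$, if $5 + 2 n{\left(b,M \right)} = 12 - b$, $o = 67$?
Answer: $- \frac{171}{2643472} \approx -6.4688 \cdot 10^{-5}$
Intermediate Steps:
$n{\left(b,M \right)} = \frac{7}{2} - \frac{b}{2}$ ($n{\left(b,M \right)} = - \frac{5}{2} + \frac{12 - b}{2} = - \frac{5}{2} - \left(-6 + \frac{b}{2}\right) = \frac{7}{2} - \frac{b}{2}$)
$J = 29536$ ($J = \left(-214 - 2\right) \left(-142 + \left(\frac{7}{2} - \frac{1}{2}\right)\right) - 488 = - 216 \left(-142 + \left(\frac{7}{2} - \frac{1}{2}\right)\right) - 488 = - 216 \left(-142 + 3\right) - 488 = \left(-216\right) \left(-139\right) - 488 = 30024 - 488 = 29536$)
$\frac{\left(-409 + o\right) \frac{1}{w{\left(0,1 \right)} + 179}}{J} = \frac{\left(-409 + 67\right) \frac{1}{0 + 179}}{29536} = - \frac{342}{179} \cdot \frac{1}{29536} = \left(-342\right) \frac{1}{179} \cdot \frac{1}{29536} = \left(- \frac{342}{179}\right) \frac{1}{29536} = - \frac{171}{2643472}$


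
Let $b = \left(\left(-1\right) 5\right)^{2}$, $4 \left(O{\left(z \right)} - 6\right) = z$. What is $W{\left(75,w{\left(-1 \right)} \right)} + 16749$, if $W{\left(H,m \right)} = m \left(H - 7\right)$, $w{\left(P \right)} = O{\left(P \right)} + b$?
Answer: $18840$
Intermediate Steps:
$O{\left(z \right)} = 6 + \frac{z}{4}$
$b = 25$ ($b = \left(-5\right)^{2} = 25$)
$w{\left(P \right)} = 31 + \frac{P}{4}$ ($w{\left(P \right)} = \left(6 + \frac{P}{4}\right) + 25 = 31 + \frac{P}{4}$)
$W{\left(H,m \right)} = m \left(-7 + H\right)$
$W{\left(75,w{\left(-1 \right)} \right)} + 16749 = \left(31 + \frac{1}{4} \left(-1\right)\right) \left(-7 + 75\right) + 16749 = \left(31 - \frac{1}{4}\right) 68 + 16749 = \frac{123}{4} \cdot 68 + 16749 = 2091 + 16749 = 18840$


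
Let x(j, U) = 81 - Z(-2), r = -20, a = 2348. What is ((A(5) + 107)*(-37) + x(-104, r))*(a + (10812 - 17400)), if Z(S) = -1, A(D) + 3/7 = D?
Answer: 120089520/7 ≈ 1.7156e+7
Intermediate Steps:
A(D) = -3/7 + D
x(j, U) = 82 (x(j, U) = 81 - 1*(-1) = 81 + 1 = 82)
((A(5) + 107)*(-37) + x(-104, r))*(a + (10812 - 17400)) = (((-3/7 + 5) + 107)*(-37) + 82)*(2348 + (10812 - 17400)) = ((32/7 + 107)*(-37) + 82)*(2348 - 6588) = ((781/7)*(-37) + 82)*(-4240) = (-28897/7 + 82)*(-4240) = -28323/7*(-4240) = 120089520/7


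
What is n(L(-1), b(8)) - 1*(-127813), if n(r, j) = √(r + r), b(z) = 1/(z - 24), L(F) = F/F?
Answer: 127813 + √2 ≈ 1.2781e+5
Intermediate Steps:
L(F) = 1
b(z) = 1/(-24 + z)
n(r, j) = √2*√r (n(r, j) = √(2*r) = √2*√r)
n(L(-1), b(8)) - 1*(-127813) = √2*√1 - 1*(-127813) = √2*1 + 127813 = √2 + 127813 = 127813 + √2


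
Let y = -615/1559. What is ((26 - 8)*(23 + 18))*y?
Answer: -453870/1559 ≈ -291.13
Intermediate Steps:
y = -615/1559 (y = -615*1/1559 = -615/1559 ≈ -0.39448)
((26 - 8)*(23 + 18))*y = ((26 - 8)*(23 + 18))*(-615/1559) = (18*41)*(-615/1559) = 738*(-615/1559) = -453870/1559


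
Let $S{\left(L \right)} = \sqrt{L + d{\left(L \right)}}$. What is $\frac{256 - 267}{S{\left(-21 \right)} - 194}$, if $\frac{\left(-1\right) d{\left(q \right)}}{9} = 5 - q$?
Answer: $\frac{2134}{37891} + \frac{11 i \sqrt{255}}{37891} \approx 0.056319 + 0.0046358 i$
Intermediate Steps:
$d{\left(q \right)} = -45 + 9 q$ ($d{\left(q \right)} = - 9 \left(5 - q\right) = -45 + 9 q$)
$S{\left(L \right)} = \sqrt{-45 + 10 L}$ ($S{\left(L \right)} = \sqrt{L + \left(-45 + 9 L\right)} = \sqrt{-45 + 10 L}$)
$\frac{256 - 267}{S{\left(-21 \right)} - 194} = \frac{256 - 267}{\sqrt{-45 + 10 \left(-21\right)} - 194} = - \frac{11}{\sqrt{-45 - 210} - 194} = - \frac{11}{\sqrt{-255} - 194} = - \frac{11}{i \sqrt{255} - 194} = - \frac{11}{-194 + i \sqrt{255}}$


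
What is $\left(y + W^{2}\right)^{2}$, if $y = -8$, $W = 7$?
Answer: $1681$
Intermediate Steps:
$\left(y + W^{2}\right)^{2} = \left(-8 + 7^{2}\right)^{2} = \left(-8 + 49\right)^{2} = 41^{2} = 1681$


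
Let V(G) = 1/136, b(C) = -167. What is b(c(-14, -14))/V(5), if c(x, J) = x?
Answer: -22712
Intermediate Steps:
V(G) = 1/136
b(c(-14, -14))/V(5) = -167/1/136 = -167*136 = -22712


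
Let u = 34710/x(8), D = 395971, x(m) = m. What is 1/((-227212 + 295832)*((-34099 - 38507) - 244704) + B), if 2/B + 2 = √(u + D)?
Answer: -4358091111540073/94892257413162758728666198 - √1601239/189784514826325517457332396 ≈ -4.5927e-11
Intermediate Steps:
u = 17355/4 (u = 34710/8 = 34710*(⅛) = 17355/4 ≈ 4338.8)
B = 2/(-2 + √1601239/2) (B = 2/(-2 + √(17355/4 + 395971)) = 2/(-2 + √(1601239/4)) = 2/(-2 + √1601239/2) ≈ 0.0031711)
1/((-227212 + 295832)*((-34099 - 38507) - 244704) + B) = 1/((-227212 + 295832)*((-34099 - 38507) - 244704) + (16/1601223 + 4*√1601239/1601223)) = 1/(68620*(-72606 - 244704) + (16/1601223 + 4*√1601239/1601223)) = 1/(68620*(-317310) + (16/1601223 + 4*√1601239/1601223)) = 1/(-21773812200 + (16/1601223 + 4*√1601239/1601223)) = 1/(-34864728892320584/1601223 + 4*√1601239/1601223)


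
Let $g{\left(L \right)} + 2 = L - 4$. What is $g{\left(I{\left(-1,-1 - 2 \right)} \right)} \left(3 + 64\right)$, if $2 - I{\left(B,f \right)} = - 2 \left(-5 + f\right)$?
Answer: $-1340$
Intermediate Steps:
$I{\left(B,f \right)} = -8 + 2 f$ ($I{\left(B,f \right)} = 2 - - 2 \left(-5 + f\right) = 2 - \left(10 - 2 f\right) = 2 + \left(-10 + 2 f\right) = -8 + 2 f$)
$g{\left(L \right)} = -6 + L$ ($g{\left(L \right)} = -2 + \left(L - 4\right) = -2 + \left(-4 + L\right) = -6 + L$)
$g{\left(I{\left(-1,-1 - 2 \right)} \right)} \left(3 + 64\right) = \left(-6 - \left(8 - 2 \left(-1 - 2\right)\right)\right) \left(3 + 64\right) = \left(-6 + \left(-8 + 2 \left(-3\right)\right)\right) 67 = \left(-6 - 14\right) 67 = \left(-20\right) 67 = -1340$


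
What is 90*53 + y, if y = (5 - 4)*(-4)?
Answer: 4766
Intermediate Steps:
y = -4 (y = 1*(-4) = -4)
90*53 + y = 90*53 - 4 = 4770 - 4 = 4766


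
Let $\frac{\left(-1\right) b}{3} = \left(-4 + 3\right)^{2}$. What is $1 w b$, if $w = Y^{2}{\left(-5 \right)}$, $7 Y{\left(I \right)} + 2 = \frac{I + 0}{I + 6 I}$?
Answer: $- \frac{507}{2401} \approx -0.21116$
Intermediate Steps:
$Y{\left(I \right)} = - \frac{13}{49}$ ($Y{\left(I \right)} = - \frac{2}{7} + \frac{\left(I + 0\right) \frac{1}{I + 6 I}}{7} = - \frac{2}{7} + \frac{I \frac{1}{7 I}}{7} = - \frac{2}{7} + \frac{1}{7} \cdot \frac{1}{7} = - \frac{2}{7} + \frac{1}{49} = - \frac{13}{49}$)
$w = \frac{169}{2401}$ ($w = \left(- \frac{13}{49}\right)^{2} = \frac{169}{2401} \approx 0.070387$)
$b = -3$ ($b = - 3 \left(-4 + 3\right)^{2} = - 3 \left(-1\right)^{2} = \left(-3\right) 1 = -3$)
$1 w b = 1 \cdot \frac{169}{2401} \left(-3\right) = \frac{169}{2401} \left(-3\right) = - \frac{507}{2401}$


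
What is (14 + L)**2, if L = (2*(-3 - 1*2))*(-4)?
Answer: 2916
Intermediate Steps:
L = 40 (L = (2*(-3 - 2))*(-4) = (2*(-5))*(-4) = -10*(-4) = 40)
(14 + L)**2 = (14 + 40)**2 = 54**2 = 2916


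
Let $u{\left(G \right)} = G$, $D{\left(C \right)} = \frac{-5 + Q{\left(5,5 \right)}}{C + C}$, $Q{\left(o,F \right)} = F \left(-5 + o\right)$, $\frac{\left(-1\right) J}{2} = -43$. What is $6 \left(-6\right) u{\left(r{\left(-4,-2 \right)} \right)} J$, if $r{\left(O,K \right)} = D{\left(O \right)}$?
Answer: $-1935$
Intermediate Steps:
$J = 86$ ($J = \left(-2\right) \left(-43\right) = 86$)
$D{\left(C \right)} = - \frac{5}{2 C}$ ($D{\left(C \right)} = \frac{-5 + 5 \left(-5 + 5\right)}{C + C} = \frac{-5 + 5 \cdot 0}{2 C} = \left(-5 + 0\right) \frac{1}{2 C} = - 5 \frac{1}{2 C} = - \frac{5}{2 C}$)
$r{\left(O,K \right)} = - \frac{5}{2 O}$
$6 \left(-6\right) u{\left(r{\left(-4,-2 \right)} \right)} J = 6 \left(-6\right) \left(- \frac{5}{2 \left(-4\right)}\right) 86 = - 36 \left(\left(- \frac{5}{2}\right) \left(- \frac{1}{4}\right)\right) 86 = \left(-36\right) \frac{5}{8} \cdot 86 = \left(- \frac{45}{2}\right) 86 = -1935$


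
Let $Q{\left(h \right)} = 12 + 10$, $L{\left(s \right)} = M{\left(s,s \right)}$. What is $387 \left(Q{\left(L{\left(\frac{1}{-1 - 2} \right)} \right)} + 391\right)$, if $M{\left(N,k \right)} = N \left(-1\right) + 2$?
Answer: $159831$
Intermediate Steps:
$M{\left(N,k \right)} = 2 - N$ ($M{\left(N,k \right)} = - N + 2 = 2 - N$)
$L{\left(s \right)} = 2 - s$
$Q{\left(h \right)} = 22$
$387 \left(Q{\left(L{\left(\frac{1}{-1 - 2} \right)} \right)} + 391\right) = 387 \left(22 + 391\right) = 387 \cdot 413 = 159831$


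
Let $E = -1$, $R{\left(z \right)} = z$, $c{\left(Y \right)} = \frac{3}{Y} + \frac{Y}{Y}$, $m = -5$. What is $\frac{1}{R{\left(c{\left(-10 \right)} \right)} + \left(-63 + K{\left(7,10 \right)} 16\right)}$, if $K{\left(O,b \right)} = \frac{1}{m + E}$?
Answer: $- \frac{30}{1949} \approx -0.015393$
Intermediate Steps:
$c{\left(Y \right)} = 1 + \frac{3}{Y}$ ($c{\left(Y \right)} = \frac{3}{Y} + 1 = 1 + \frac{3}{Y}$)
$K{\left(O,b \right)} = - \frac{1}{6}$ ($K{\left(O,b \right)} = \frac{1}{-5 - 1} = \frac{1}{-6} = - \frac{1}{6}$)
$\frac{1}{R{\left(c{\left(-10 \right)} \right)} + \left(-63 + K{\left(7,10 \right)} 16\right)} = \frac{1}{\frac{3 - 10}{-10} - \frac{197}{3}} = \frac{1}{\left(- \frac{1}{10}\right) \left(-7\right) - \frac{197}{3}} = \frac{1}{\frac{7}{10} - \frac{197}{3}} = \frac{1}{- \frac{1949}{30}} = - \frac{30}{1949}$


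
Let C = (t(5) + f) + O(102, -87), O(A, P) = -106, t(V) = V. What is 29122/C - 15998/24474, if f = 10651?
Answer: 135988232/64550175 ≈ 2.1067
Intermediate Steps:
C = 10550 (C = (5 + 10651) - 106 = 10656 - 106 = 10550)
29122/C - 15998/24474 = 29122/10550 - 15998/24474 = 29122*(1/10550) - 15998*1/24474 = 14561/5275 - 7999/12237 = 135988232/64550175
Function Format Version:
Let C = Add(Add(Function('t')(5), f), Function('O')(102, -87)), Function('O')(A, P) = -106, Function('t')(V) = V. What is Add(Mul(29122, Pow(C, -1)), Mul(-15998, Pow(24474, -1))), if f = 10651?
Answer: Rational(135988232, 64550175) ≈ 2.1067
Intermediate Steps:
C = 10550 (C = Add(Add(5, 10651), -106) = Add(10656, -106) = 10550)
Add(Mul(29122, Pow(C, -1)), Mul(-15998, Pow(24474, -1))) = Add(Mul(29122, Pow(10550, -1)), Mul(-15998, Pow(24474, -1))) = Add(Mul(29122, Rational(1, 10550)), Mul(-15998, Rational(1, 24474))) = Add(Rational(14561, 5275), Rational(-7999, 12237)) = Rational(135988232, 64550175)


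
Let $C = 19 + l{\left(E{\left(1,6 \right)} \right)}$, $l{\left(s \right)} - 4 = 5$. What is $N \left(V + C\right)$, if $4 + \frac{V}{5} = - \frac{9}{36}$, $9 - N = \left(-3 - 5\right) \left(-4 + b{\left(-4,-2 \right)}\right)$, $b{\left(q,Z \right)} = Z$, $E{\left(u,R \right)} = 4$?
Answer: $- \frac{1053}{4} \approx -263.25$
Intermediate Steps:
$l{\left(s \right)} = 9$ ($l{\left(s \right)} = 4 + 5 = 9$)
$N = -39$ ($N = 9 - \left(-3 - 5\right) \left(-4 - 2\right) = 9 - \left(-8\right) \left(-6\right) = 9 - 48 = -39$)
$C = 28$ ($C = 19 + 9 = 28$)
$V = - \frac{85}{4}$ ($V = -20 + 5 \left(- \frac{9}{36}\right) = -20 + 5 \left(\left(-9\right) \frac{1}{36}\right) = -20 + 5 \left(- \frac{1}{4}\right) = -20 - \frac{5}{4} = - \frac{85}{4} \approx -21.25$)
$N \left(V + C\right) = - 39 \left(- \frac{85}{4} + 28\right) = \left(-39\right) \frac{27}{4} = - \frac{1053}{4}$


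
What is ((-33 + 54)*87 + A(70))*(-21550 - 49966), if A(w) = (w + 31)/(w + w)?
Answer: -4574896399/35 ≈ -1.3071e+8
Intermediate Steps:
A(w) = (31 + w)/(2*w) (A(w) = (31 + w)/((2*w)) = (31 + w)*(1/(2*w)) = (31 + w)/(2*w))
((-33 + 54)*87 + A(70))*(-21550 - 49966) = ((-33 + 54)*87 + (1/2)*(31 + 70)/70)*(-21550 - 49966) = (21*87 + (1/2)*(1/70)*101)*(-71516) = (1827 + 101/140)*(-71516) = (255881/140)*(-71516) = -4574896399/35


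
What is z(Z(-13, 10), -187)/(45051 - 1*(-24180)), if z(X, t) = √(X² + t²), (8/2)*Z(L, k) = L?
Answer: √559673/276924 ≈ 0.0027015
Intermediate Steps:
Z(L, k) = L/4
z(Z(-13, 10), -187)/(45051 - 1*(-24180)) = √(((¼)*(-13))² + (-187)²)/(45051 - 1*(-24180)) = √((-13/4)² + 34969)/(45051 + 24180) = √(169/16 + 34969)/69231 = √(559673/16)*(1/69231) = (√559673/4)*(1/69231) = √559673/276924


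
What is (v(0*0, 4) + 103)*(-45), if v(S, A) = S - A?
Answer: -4455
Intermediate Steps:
(v(0*0, 4) + 103)*(-45) = ((0*0 - 1*4) + 103)*(-45) = ((0 - 4) + 103)*(-45) = (-4 + 103)*(-45) = 99*(-45) = -4455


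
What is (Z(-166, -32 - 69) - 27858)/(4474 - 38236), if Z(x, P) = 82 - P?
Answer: 9225/11254 ≈ 0.81971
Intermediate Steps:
(Z(-166, -32 - 69) - 27858)/(4474 - 38236) = ((82 - (-32 - 69)) - 27858)/(4474 - 38236) = ((82 - 1*(-101)) - 27858)/(-33762) = ((82 + 101) - 27858)*(-1/33762) = (183 - 27858)*(-1/33762) = -27675*(-1/33762) = 9225/11254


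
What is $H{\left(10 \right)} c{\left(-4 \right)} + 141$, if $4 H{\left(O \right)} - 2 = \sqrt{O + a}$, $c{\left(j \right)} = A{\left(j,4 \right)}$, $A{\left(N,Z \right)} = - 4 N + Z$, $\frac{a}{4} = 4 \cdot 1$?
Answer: $151 + 5 \sqrt{26} \approx 176.5$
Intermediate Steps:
$a = 16$ ($a = 4 \cdot 4 \cdot 1 = 4 \cdot 4 = 16$)
$A{\left(N,Z \right)} = Z - 4 N$
$c{\left(j \right)} = 4 - 4 j$
$H{\left(O \right)} = \frac{1}{2} + \frac{\sqrt{16 + O}}{4}$ ($H{\left(O \right)} = \frac{1}{2} + \frac{\sqrt{O + 16}}{4} = \frac{1}{2} + \frac{\sqrt{16 + O}}{4}$)
$H{\left(10 \right)} c{\left(-4 \right)} + 141 = \left(\frac{1}{2} + \frac{\sqrt{16 + 10}}{4}\right) \left(4 - -16\right) + 141 = \left(\frac{1}{2} + \frac{\sqrt{26}}{4}\right) \left(4 + 16\right) + 141 = \left(\frac{1}{2} + \frac{\sqrt{26}}{4}\right) 20 + 141 = \left(10 + 5 \sqrt{26}\right) + 141 = 151 + 5 \sqrt{26}$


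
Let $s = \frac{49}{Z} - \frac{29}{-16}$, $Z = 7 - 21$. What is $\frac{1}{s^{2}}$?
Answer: $\frac{256}{729} \approx 0.35117$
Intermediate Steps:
$Z = -14$
$s = - \frac{27}{16}$ ($s = \frac{49}{-14} - \frac{29}{-16} = 49 \left(- \frac{1}{14}\right) - - \frac{29}{16} = - \frac{7}{2} + \frac{29}{16} = - \frac{27}{16} \approx -1.6875$)
$\frac{1}{s^{2}} = \frac{1}{\left(- \frac{27}{16}\right)^{2}} = \frac{1}{\frac{729}{256}} = \frac{256}{729}$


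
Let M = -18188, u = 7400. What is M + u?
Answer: -10788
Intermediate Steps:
M + u = -18188 + 7400 = -10788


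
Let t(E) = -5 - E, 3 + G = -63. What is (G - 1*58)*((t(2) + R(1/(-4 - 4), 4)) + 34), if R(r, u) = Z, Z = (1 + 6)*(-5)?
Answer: 992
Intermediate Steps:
G = -66 (G = -3 - 63 = -66)
Z = -35 (Z = 7*(-5) = -35)
R(r, u) = -35
(G - 1*58)*((t(2) + R(1/(-4 - 4), 4)) + 34) = (-66 - 1*58)*(((-5 - 1*2) - 35) + 34) = (-66 - 58)*(((-5 - 2) - 35) + 34) = -124*((-7 - 35) + 34) = -124*(-42 + 34) = -124*(-8) = 992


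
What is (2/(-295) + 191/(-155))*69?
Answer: -781839/9145 ≈ -85.494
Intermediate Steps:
(2/(-295) + 191/(-155))*69 = (2*(-1/295) + 191*(-1/155))*69 = (-2/295 - 191/155)*69 = -11331/9145*69 = -781839/9145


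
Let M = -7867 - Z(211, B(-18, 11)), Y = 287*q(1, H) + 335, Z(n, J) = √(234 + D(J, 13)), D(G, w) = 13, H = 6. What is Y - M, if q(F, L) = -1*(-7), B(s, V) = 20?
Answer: 10211 + √247 ≈ 10227.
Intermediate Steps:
q(F, L) = 7
Z(n, J) = √247 (Z(n, J) = √(234 + 13) = √247)
Y = 2344 (Y = 287*7 + 335 = 2009 + 335 = 2344)
M = -7867 - √247 ≈ -7882.7
Y - M = 2344 - (-7867 - √247) = 2344 + (7867 + √247) = 10211 + √247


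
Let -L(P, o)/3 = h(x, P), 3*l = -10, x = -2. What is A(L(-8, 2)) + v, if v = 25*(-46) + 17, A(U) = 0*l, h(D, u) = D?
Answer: -1133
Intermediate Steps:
l = -10/3 (l = (1/3)*(-10) = -10/3 ≈ -3.3333)
L(P, o) = 6 (L(P, o) = -3*(-2) = 6)
A(U) = 0 (A(U) = 0*(-10/3) = 0)
v = -1133 (v = -1150 + 17 = -1133)
A(L(-8, 2)) + v = 0 - 1133 = -1133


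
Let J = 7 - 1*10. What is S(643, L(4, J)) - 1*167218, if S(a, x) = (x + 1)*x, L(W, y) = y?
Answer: -167212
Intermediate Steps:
J = -3 (J = 7 - 10 = -3)
S(a, x) = x*(1 + x) (S(a, x) = (1 + x)*x = x*(1 + x))
S(643, L(4, J)) - 1*167218 = -3*(1 - 3) - 1*167218 = -3*(-2) - 167218 = 6 - 167218 = -167212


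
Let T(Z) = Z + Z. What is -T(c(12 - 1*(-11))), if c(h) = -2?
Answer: 4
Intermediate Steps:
T(Z) = 2*Z
-T(c(12 - 1*(-11))) = -2*(-2) = -1*(-4) = 4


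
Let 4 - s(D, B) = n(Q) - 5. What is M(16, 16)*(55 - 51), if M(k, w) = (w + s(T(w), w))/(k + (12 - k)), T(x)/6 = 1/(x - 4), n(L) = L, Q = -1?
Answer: 26/3 ≈ 8.6667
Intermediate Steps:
T(x) = 6/(-4 + x) (T(x) = 6/(x - 4) = 6/(-4 + x))
s(D, B) = 10 (s(D, B) = 4 - (-1 - 5) = 4 - 1*(-6) = 4 + 6 = 10)
M(k, w) = 5/6 + w/12 (M(k, w) = (w + 10)/(k + (12 - k)) = (10 + w)/12 = (10 + w)*(1/12) = 5/6 + w/12)
M(16, 16)*(55 - 51) = (5/6 + (1/12)*16)*(55 - 51) = (5/6 + 4/3)*4 = (13/6)*4 = 26/3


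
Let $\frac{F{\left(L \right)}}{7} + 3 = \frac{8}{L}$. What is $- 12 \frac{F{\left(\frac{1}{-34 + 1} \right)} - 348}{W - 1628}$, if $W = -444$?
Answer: $- \frac{6651}{518} \approx -12.84$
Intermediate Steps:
$F{\left(L \right)} = -21 + \frac{56}{L}$ ($F{\left(L \right)} = -21 + 7 \frac{8}{L} = -21 + \frac{56}{L}$)
$- 12 \frac{F{\left(\frac{1}{-34 + 1} \right)} - 348}{W - 1628} = - 12 \frac{\left(-21 + \frac{56}{\frac{1}{-34 + 1}}\right) - 348}{-444 - 1628} = - 12 \frac{\left(-21 + \frac{56}{\frac{1}{-33}}\right) - 348}{-2072} = - 12 \left(\left(-21 + \frac{56}{- \frac{1}{33}}\right) - 348\right) \left(- \frac{1}{2072}\right) = - 12 \left(\left(-21 + 56 \left(-33\right)\right) - 348\right) \left(- \frac{1}{2072}\right) = - 12 \left(\left(-21 - 1848\right) - 348\right) \left(- \frac{1}{2072}\right) = - 12 \left(-1869 - 348\right) \left(- \frac{1}{2072}\right) = - 12 \left(\left(-2217\right) \left(- \frac{1}{2072}\right)\right) = \left(-12\right) \frac{2217}{2072} = - \frac{6651}{518}$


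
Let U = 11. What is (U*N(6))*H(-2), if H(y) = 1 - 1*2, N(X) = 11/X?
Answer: -121/6 ≈ -20.167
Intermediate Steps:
H(y) = -1 (H(y) = 1 - 2 = -1)
(U*N(6))*H(-2) = (11*(11/6))*(-1) = (121/6)*(-1) = -121/6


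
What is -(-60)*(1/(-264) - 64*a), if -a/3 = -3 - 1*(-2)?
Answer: -253445/22 ≈ -11520.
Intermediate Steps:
a = 3 (a = -3*(-3 - 1*(-2)) = -3*(-3 + 2) = -3*(-1) = 3)
-(-60)*(1/(-264) - 64*a) = -(-60)*(1/(-264) - 64*3) = -(-60)*(-1/264 - 192) = -(-60)*(-50689)/264 = -1*253445/22 = -253445/22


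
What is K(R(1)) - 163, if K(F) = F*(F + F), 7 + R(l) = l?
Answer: -91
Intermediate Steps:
R(l) = -7 + l
K(F) = 2*F² (K(F) = F*(2*F) = 2*F²)
K(R(1)) - 163 = 2*(-7 + 1)² - 163 = 2*(-6)² - 163 = 2*36 - 163 = 72 - 163 = -91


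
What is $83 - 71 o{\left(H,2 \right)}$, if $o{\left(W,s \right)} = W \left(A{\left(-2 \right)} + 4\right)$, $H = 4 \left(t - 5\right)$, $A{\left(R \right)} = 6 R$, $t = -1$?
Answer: $-13549$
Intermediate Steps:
$H = -24$ ($H = 4 \left(-1 - 5\right) = 4 \left(-6\right) = -24$)
$o{\left(W,s \right)} = - 8 W$ ($o{\left(W,s \right)} = W \left(6 \left(-2\right) + 4\right) = W \left(-12 + 4\right) = W \left(-8\right) = - 8 W$)
$83 - 71 o{\left(H,2 \right)} = 83 - 71 \left(\left(-8\right) \left(-24\right)\right) = 83 - 13632 = -13549$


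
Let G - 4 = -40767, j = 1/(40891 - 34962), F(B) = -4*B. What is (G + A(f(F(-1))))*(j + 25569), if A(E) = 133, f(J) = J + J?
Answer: -6159451199260/5929 ≈ -1.0389e+9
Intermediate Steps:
f(J) = 2*J
j = 1/5929 ≈ 0.00016866
G = -40763 (G = 4 - 40767 = -40763)
(G + A(f(F(-1))))*(j + 25569) = (-40763 + 133)*(1/5929 + 25569) = -40630*151598602/5929 = -6159451199260/5929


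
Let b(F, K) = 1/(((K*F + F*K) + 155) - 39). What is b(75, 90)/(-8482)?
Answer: -1/115490912 ≈ -8.6587e-9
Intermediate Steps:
b(F, K) = 1/(116 + 2*F*K) (b(F, K) = 1/(((F*K + F*K) + 155) - 39) = 1/((2*F*K + 155) - 39) = 1/((155 + 2*F*K) - 39) = 1/(116 + 2*F*K))
b(75, 90)/(-8482) = (1/(2*(58 + 75*90)))/(-8482) = (1/(2*(58 + 6750)))*(-1/8482) = ((½)/6808)*(-1/8482) = ((½)*(1/6808))*(-1/8482) = (1/13616)*(-1/8482) = -1/115490912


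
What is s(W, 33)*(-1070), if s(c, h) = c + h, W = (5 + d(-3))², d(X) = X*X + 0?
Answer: -245030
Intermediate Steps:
d(X) = X² (d(X) = X² + 0 = X²)
W = 196 (W = (5 + (-3)²)² = (5 + 9)² = 14² = 196)
s(W, 33)*(-1070) = (196 + 33)*(-1070) = 229*(-1070) = -245030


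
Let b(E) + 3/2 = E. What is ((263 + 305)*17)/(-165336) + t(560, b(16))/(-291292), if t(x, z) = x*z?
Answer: -129851371/1505032941 ≈ -0.086278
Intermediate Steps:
b(E) = -3/2 + E
((263 + 305)*17)/(-165336) + t(560, b(16))/(-291292) = ((263 + 305)*17)/(-165336) + (560*(-3/2 + 16))/(-291292) = (568*17)*(-1/165336) + (560*(29/2))*(-1/291292) = 9656*(-1/165336) + 8120*(-1/291292) = -1207/20667 - 2030/72823 = -129851371/1505032941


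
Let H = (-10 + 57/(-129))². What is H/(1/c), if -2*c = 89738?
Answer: -9045635269/1849 ≈ -4.8922e+6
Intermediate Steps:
c = -44869 (c = -½*89738 = -44869)
H = 201601/1849 (H = (-10 + 57*(-1/129))² = (-10 - 19/43)² = (-449/43)² = 201601/1849 ≈ 109.03)
H/(1/c) = 201601/(1849*(1/(-44869))) = 201601/(1849*(-1/44869)) = (201601/1849)*(-44869) = -9045635269/1849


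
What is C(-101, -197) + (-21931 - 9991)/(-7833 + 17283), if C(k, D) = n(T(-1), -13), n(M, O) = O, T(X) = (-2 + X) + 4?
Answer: -77386/4725 ≈ -16.378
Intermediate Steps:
T(X) = 2 + X
C(k, D) = -13
C(-101, -197) + (-21931 - 9991)/(-7833 + 17283) = -13 + (-21931 - 9991)/(-7833 + 17283) = -13 - 31922/9450 = -13 - 31922*1/9450 = -13 - 15961/4725 = -77386/4725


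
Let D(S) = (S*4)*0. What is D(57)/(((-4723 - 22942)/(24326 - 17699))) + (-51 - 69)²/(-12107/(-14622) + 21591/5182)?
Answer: 272776334400/94610519 ≈ 2883.1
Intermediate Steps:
D(S) = 0 (D(S) = (4*S)*0 = 0)
D(57)/(((-4723 - 22942)/(24326 - 17699))) + (-51 - 69)²/(-12107/(-14622) + 21591/5182) = 0/(((-4723 - 22942)/(24326 - 17699))) + (-51 - 69)²/(-12107/(-14622) + 21591/5182) = 0/((-27665/6627)) + (-120)²/(-12107*(-1/14622) + 21591*(1/5182)) = 0/((-27665*1/6627)) + 14400/(12107/14622 + 21591/5182) = 0/(-27665/6627) + 14400/(94610519/18942801) = 0*(-6627/27665) + 14400*(18942801/94610519) = 0 + 272776334400/94610519 = 272776334400/94610519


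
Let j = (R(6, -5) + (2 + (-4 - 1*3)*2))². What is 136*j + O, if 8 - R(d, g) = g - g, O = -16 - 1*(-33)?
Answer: 2193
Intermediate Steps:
O = 17 (O = -16 + 33 = 17)
R(d, g) = 8 (R(d, g) = 8 - (g - g) = 8 - 1*0 = 8 + 0 = 8)
j = 16 (j = (8 + (2 + (-4 - 1*3)*2))² = (8 + (2 + (-4 - 3)*2))² = (8 + (2 - 7*2))² = (8 + (2 - 14))² = (8 - 12)² = (-4)² = 16)
136*j + O = 136*16 + 17 = 2176 + 17 = 2193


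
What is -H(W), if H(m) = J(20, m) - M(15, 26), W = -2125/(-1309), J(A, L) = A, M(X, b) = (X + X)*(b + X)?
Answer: 1210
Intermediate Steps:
M(X, b) = 2*X*(X + b) (M(X, b) = (2*X)*(X + b) = 2*X*(X + b))
W = 125/77 (W = -2125*(-1/1309) = 125/77 ≈ 1.6234)
H(m) = -1210 (H(m) = 20 - 2*15*(15 + 26) = 20 - 2*15*41 = 20 - 1*1230 = 20 - 1230 = -1210)
-H(W) = -1*(-1210) = 1210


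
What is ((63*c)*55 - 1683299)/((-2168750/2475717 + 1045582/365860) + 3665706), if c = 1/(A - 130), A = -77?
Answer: -17533933430242592220/38183139523156641661 ≈ -0.45921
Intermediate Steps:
c = -1/207 (c = 1/(-77 - 130) = 1/(-207) = -1/207 ≈ -0.0048309)
((63*c)*55 - 1683299)/((-2168750/2475717 + 1045582/365860) + 3665706) = ((63*(-1/207))*55 - 1683299)/((-2168750/2475717 + 1045582/365860) + 3665706) = (-7/23*55 - 1683299)/((-2168750*1/2475717 + 1045582*(1/365860)) + 3665706) = (-385/23 - 1683299)/((-2168750/2475717 + 522791/182930) + 3665706) = -38716262/(23*(897553128647/452882910810 + 3665706)) = -38716262/(23*1660136501006810507/452882910810) = -38716262/23*452882910810/1660136501006810507 = -17533933430242592220/38183139523156641661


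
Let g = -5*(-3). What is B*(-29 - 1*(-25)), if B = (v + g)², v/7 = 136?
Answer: -3740356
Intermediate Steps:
v = 952 (v = 7*136 = 952)
g = 15
B = 935089 (B = (952 + 15)² = 967² = 935089)
B*(-29 - 1*(-25)) = 935089*(-29 - 1*(-25)) = 935089*(-29 + 25) = 935089*(-4) = -3740356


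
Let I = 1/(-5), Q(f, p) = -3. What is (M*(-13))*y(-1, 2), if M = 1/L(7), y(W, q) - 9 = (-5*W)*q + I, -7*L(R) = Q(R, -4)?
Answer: -8554/15 ≈ -570.27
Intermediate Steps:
I = -⅕ ≈ -0.20000
L(R) = 3/7 (L(R) = -⅐*(-3) = 3/7)
y(W, q) = 44/5 - 5*W*q (y(W, q) = 9 + ((-5*W)*q - ⅕) = 9 + (-5*W*q - ⅕) = 9 + (-⅕ - 5*W*q) = 44/5 - 5*W*q)
M = 7/3 (M = 1/(3/7) = 7/3 ≈ 2.3333)
(M*(-13))*y(-1, 2) = ((7/3)*(-13))*(44/5 - 5*(-1)*2) = -91*(44/5 + 10)/3 = -91/3*94/5 = -8554/15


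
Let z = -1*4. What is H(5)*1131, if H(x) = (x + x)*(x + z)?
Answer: 11310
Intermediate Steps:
z = -4
H(x) = 2*x*(-4 + x) (H(x) = (x + x)*(x - 4) = (2*x)*(-4 + x) = 2*x*(-4 + x))
H(5)*1131 = (2*5*(-4 + 5))*1131 = (2*5*1)*1131 = 10*1131 = 11310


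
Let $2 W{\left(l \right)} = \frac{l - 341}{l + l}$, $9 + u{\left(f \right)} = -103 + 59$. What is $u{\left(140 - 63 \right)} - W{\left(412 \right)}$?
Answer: $- \frac{87415}{1648} \approx -53.043$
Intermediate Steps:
$u{\left(f \right)} = -53$ ($u{\left(f \right)} = -9 + \left(-103 + 59\right) = -9 - 44 = -53$)
$W{\left(l \right)} = \frac{-341 + l}{4 l}$ ($W{\left(l \right)} = \frac{\left(l - 341\right) \frac{1}{l + l}}{2} = \frac{\left(-341 + l\right) \frac{1}{2 l}}{2} = \frac{\frac{1}{2} \frac{1}{l} \left(-341 + l\right)}{2} = \frac{-341 + l}{4 l}$)
$u{\left(140 - 63 \right)} - W{\left(412 \right)} = -53 - \frac{-341 + 412}{4 \cdot 412} = -53 - \frac{1}{4} \cdot \frac{1}{412} \cdot 71 = -53 - \frac{71}{1648} = - \frac{87415}{1648}$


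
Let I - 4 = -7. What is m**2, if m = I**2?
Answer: 81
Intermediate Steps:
I = -3 (I = 4 - 7 = -3)
m = 9 (m = (-3)**2 = 9)
m**2 = 9**2 = 81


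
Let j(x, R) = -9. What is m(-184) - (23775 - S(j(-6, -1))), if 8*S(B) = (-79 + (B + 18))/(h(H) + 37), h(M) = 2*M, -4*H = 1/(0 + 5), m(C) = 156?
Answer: -17430997/738 ≈ -23619.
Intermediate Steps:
H = -1/20 (H = -1/(4*(0 + 5)) = -1/4/5 = -1/4*1/5 = -1/20 ≈ -0.050000)
S(B) = -305/1476 + 5*B/1476 (S(B) = ((-79 + (B + 18))/(2*(-1/20) + 37))/8 = ((-79 + (18 + B))/(-1/10 + 37))/8 = ((-61 + B)/(369/10))/8 = ((-61 + B)*(10/369))/8 = (-610/369 + 10*B/369)/8 = -305/1476 + 5*B/1476)
m(-184) - (23775 - S(j(-6, -1))) = 156 - (23775 - (-305/1476 + (5/1476)*(-9))) = 156 - (23775 - (-305/1476 - 5/164)) = 156 - (23775 - 1*(-175/738)) = 156 - (23775 + 175/738) = 156 - 1*17546125/738 = 156 - 17546125/738 = -17430997/738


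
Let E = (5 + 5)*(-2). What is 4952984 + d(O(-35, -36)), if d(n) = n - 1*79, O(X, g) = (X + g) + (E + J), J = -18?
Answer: 4952796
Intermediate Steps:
E = -20 (E = 10*(-2) = -20)
O(X, g) = -38 + X + g (O(X, g) = (X + g) + (-20 - 18) = (X + g) - 38 = -38 + X + g)
d(n) = -79 + n (d(n) = n - 79 = -79 + n)
4952984 + d(O(-35, -36)) = 4952984 + (-79 + (-38 - 35 - 36)) = 4952984 + (-79 - 109) = 4952984 - 188 = 4952796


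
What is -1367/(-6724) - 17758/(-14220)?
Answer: 34710883/23903820 ≈ 1.4521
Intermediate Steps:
-1367/(-6724) - 17758/(-14220) = -1367*(-1/6724) - 17758*(-1/14220) = 1367/6724 + 8879/7110 = 34710883/23903820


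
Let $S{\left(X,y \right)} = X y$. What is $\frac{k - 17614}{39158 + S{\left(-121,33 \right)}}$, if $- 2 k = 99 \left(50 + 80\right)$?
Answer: $- \frac{24049}{35165} \approx -0.68389$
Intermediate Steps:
$k = -6435$ ($k = - \frac{99 \left(50 + 80\right)}{2} = - \frac{99 \cdot 130}{2} = \left(- \frac{1}{2}\right) 12870 = -6435$)
$\frac{k - 17614}{39158 + S{\left(-121,33 \right)}} = \frac{-6435 - 17614}{39158 - 3993} = - \frac{24049}{39158 - 3993} = - \frac{24049}{35165}$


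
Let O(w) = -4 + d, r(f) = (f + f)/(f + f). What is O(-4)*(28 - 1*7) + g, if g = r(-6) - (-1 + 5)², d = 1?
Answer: -78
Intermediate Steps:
r(f) = 1 (r(f) = (2*f)/((2*f)) = (2*f)*(1/(2*f)) = 1)
g = -15 (g = 1 - (-1 + 5)² = 1 - 1*4² = 1 - 1*16 = 1 - 16 = -15)
O(w) = -3 (O(w) = -4 + 1 = -3)
O(-4)*(28 - 1*7) + g = -3*(28 - 1*7) - 15 = -3*(28 - 7) - 15 = -3*21 - 15 = -63 - 15 = -78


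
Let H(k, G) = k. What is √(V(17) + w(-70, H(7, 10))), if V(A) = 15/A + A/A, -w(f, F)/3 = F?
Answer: 5*I*√221/17 ≈ 4.3724*I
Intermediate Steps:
w(f, F) = -3*F
V(A) = 1 + 15/A (V(A) = 15/A + 1 = 1 + 15/A)
√(V(17) + w(-70, H(7, 10))) = √((15 + 17)/17 - 3*7) = √((1/17)*32 - 21) = √(32/17 - 21) = √(-325/17) = 5*I*√221/17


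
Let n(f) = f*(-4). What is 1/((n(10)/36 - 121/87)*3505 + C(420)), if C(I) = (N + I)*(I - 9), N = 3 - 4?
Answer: 261/42657784 ≈ 6.1185e-6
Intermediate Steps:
N = -1
n(f) = -4*f
C(I) = (-1 + I)*(-9 + I) (C(I) = (-1 + I)*(I - 9) = (-1 + I)*(-9 + I))
1/((n(10)/36 - 121/87)*3505 + C(420)) = 1/((-4*10/36 - 121/87)*3505 + (9 + 420**2 - 10*420)) = 1/((-40*1/36 - 121*1/87)*3505 + (9 + 176400 - 4200)) = 1/((-10/9 - 121/87)*3505 + 172209) = 1/(-653/261*3505 + 172209) = 1/(-2288765/261 + 172209) = 1/(42657784/261) = 261/42657784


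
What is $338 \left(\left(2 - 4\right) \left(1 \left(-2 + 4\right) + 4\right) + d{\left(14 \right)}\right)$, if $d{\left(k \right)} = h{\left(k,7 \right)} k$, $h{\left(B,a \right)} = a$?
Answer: $29068$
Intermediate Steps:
$d{\left(k \right)} = 7 k$
$338 \left(\left(2 - 4\right) \left(1 \left(-2 + 4\right) + 4\right) + d{\left(14 \right)}\right) = 338 \left(\left(2 - 4\right) \left(1 \left(-2 + 4\right) + 4\right) + 7 \cdot 14\right) = 338 \left(- 2 \left(1 \cdot 2 + 4\right) + 98\right) = 338 \left(- 2 \left(2 + 4\right) + 98\right) = 338 \left(\left(-2\right) 6 + 98\right) = 338 \left(-12 + 98\right) = 338 \cdot 86 = 29068$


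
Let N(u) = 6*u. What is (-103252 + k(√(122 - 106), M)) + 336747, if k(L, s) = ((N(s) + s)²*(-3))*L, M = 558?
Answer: -182848537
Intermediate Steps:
k(L, s) = -147*L*s² (k(L, s) = ((6*s + s)²*(-3))*L = ((7*s)²*(-3))*L = ((49*s²)*(-3))*L = (-147*s²)*L = -147*L*s²)
(-103252 + k(√(122 - 106), M)) + 336747 = (-103252 - 147*√(122 - 106)*558²) + 336747 = (-103252 - 147*√16*311364) + 336747 = (-103252 - 147*4*311364) + 336747 = (-103252 - 183082032) + 336747 = -183185284 + 336747 = -182848537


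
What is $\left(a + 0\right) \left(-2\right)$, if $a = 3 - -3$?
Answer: $-12$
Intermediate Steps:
$a = 6$ ($a = 3 + 3 = 6$)
$\left(a + 0\right) \left(-2\right) = \left(6 + 0\right) \left(-2\right) = 6 \left(-2\right) = -12$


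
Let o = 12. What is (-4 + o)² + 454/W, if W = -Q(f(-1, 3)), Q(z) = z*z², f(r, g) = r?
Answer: 518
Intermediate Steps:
Q(z) = z³
W = 1 (W = -1*(-1)³ = -1*(-1) = 1)
(-4 + o)² + 454/W = (-4 + 12)² + 454/1 = 8² + 454*1 = 64 + 454 = 518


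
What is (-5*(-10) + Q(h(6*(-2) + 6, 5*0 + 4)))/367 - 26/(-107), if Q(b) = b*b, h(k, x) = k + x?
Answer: 15320/39269 ≈ 0.39013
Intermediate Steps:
Q(b) = b²
(-5*(-10) + Q(h(6*(-2) + 6, 5*0 + 4)))/367 - 26/(-107) = (-5*(-10) + ((6*(-2) + 6) + (5*0 + 4))²)/367 - 26/(-107) = (50 + ((-12 + 6) + (0 + 4))²)*(1/367) - 26*(-1/107) = (50 + (-6 + 4)²)*(1/367) + 26/107 = (50 + (-2)²)*(1/367) + 26/107 = (50 + 4)*(1/367) + 26/107 = 54*(1/367) + 26/107 = 54/367 + 26/107 = 15320/39269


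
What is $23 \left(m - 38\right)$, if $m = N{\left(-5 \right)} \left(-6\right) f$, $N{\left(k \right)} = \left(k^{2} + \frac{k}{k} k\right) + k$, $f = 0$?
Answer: $-874$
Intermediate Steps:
$N{\left(k \right)} = k^{2} + 2 k$ ($N{\left(k \right)} = \left(k^{2} + 1 k\right) + k = \left(k^{2} + k\right) + k = \left(k + k^{2}\right) + k = k^{2} + 2 k$)
$m = 0$ ($m = - 5 \left(2 - 5\right) \left(-6\right) 0 = \left(-5\right) \left(-3\right) \left(-6\right) 0 = 15 \left(-6\right) 0 = \left(-90\right) 0 = 0$)
$23 \left(m - 38\right) = 23 \left(0 - 38\right) = 23 \left(-38\right) = -874$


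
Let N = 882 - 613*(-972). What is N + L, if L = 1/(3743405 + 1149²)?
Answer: 3021544845109/5063606 ≈ 5.9672e+5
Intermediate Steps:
L = 1/5063606 (L = 1/(3743405 + 1320201) = 1/5063606 ≈ 1.9749e-7)
N = 596718 (N = 882 + 595836 = 596718)
N + L = 596718 + 1/5063606 = 3021544845109/5063606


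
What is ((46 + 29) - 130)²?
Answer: 3025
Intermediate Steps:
((46 + 29) - 130)² = (75 - 130)² = (-55)² = 3025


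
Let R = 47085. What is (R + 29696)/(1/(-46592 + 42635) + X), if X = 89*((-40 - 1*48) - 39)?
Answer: -303822417/44725972 ≈ -6.7930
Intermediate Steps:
X = -11303 (X = 89*((-40 - 48) - 39) = 89*(-88 - 39) = 89*(-127) = -11303)
(R + 29696)/(1/(-46592 + 42635) + X) = (47085 + 29696)/(1/(-46592 + 42635) - 11303) = 76781/(1/(-3957) - 11303) = 76781/(-1/3957 - 11303) = 76781/(-44725972/3957) = 76781*(-3957/44725972) = -303822417/44725972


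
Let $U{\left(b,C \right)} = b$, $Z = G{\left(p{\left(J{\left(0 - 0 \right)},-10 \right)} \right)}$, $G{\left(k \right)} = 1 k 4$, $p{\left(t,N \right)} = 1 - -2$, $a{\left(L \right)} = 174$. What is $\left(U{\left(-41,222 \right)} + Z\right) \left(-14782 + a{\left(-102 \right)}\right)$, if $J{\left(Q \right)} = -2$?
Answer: $423632$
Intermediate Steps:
$p{\left(t,N \right)} = 3$ ($p{\left(t,N \right)} = 1 + 2 = 3$)
$G{\left(k \right)} = 4 k$ ($G{\left(k \right)} = k 4 = 4 k$)
$Z = 12$ ($Z = 4 \cdot 3 = 12$)
$\left(U{\left(-41,222 \right)} + Z\right) \left(-14782 + a{\left(-102 \right)}\right) = \left(-41 + 12\right) \left(-14782 + 174\right) = \left(-29\right) \left(-14608\right) = 423632$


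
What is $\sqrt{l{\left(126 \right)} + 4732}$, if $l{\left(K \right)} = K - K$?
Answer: $26 \sqrt{7} \approx 68.79$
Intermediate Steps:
$l{\left(K \right)} = 0$
$\sqrt{l{\left(126 \right)} + 4732} = \sqrt{0 + 4732} = \sqrt{4732} = 26 \sqrt{7}$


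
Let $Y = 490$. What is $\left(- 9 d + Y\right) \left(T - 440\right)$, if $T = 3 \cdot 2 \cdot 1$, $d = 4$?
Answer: $-197036$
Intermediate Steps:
$T = 6$ ($T = 6 \cdot 1 = 6$)
$\left(- 9 d + Y\right) \left(T - 440\right) = \left(\left(-9\right) 4 + 490\right) \left(6 - 440\right) = \left(-36 + 490\right) \left(-434\right) = 454 \left(-434\right) = -197036$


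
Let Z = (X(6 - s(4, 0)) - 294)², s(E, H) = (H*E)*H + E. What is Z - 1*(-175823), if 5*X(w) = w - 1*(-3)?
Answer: 261672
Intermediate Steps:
s(E, H) = E + E*H² (s(E, H) = (E*H)*H + E = E*H² + E = E + E*H²)
X(w) = ⅗ + w/5 (X(w) = (w - 1*(-3))/5 = (w + 3)/5 = (3 + w)/5 = ⅗ + w/5)
Z = 85849 (Z = ((⅗ + (6 - 4*(1 + 0²))/5) - 294)² = ((⅗ + (6 - 4*(1 + 0))/5) - 294)² = ((⅗ + (6 - 4)/5) - 294)² = ((⅗ + (⅕)*2) - 294)² = ((⅗ + ⅖) - 294)² = (1 - 294)² = (-293)² = 85849)
Z - 1*(-175823) = 85849 - 1*(-175823) = 85849 + 175823 = 261672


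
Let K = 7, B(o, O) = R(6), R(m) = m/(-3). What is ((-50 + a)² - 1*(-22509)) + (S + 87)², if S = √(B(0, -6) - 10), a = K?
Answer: 31915 + 348*I*√3 ≈ 31915.0 + 602.75*I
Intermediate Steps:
R(m) = -m/3 (R(m) = m*(-⅓) = -m/3)
B(o, O) = -2 (B(o, O) = -⅓*6 = -2)
a = 7
S = 2*I*√3 (S = √(-2 - 10) = √(-12) = 2*I*√3 ≈ 3.4641*I)
((-50 + a)² - 1*(-22509)) + (S + 87)² = ((-50 + 7)² - 1*(-22509)) + (2*I*√3 + 87)² = ((-43)² + 22509) + (87 + 2*I*√3)² = (1849 + 22509) + (87 + 2*I*√3)² = 24358 + (87 + 2*I*√3)²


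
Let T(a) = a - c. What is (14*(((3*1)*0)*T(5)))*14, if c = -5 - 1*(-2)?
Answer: 0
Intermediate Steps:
c = -3 (c = -5 + 2 = -3)
T(a) = 3 + a (T(a) = a - 1*(-3) = a + 3 = 3 + a)
(14*(((3*1)*0)*T(5)))*14 = (14*(((3*1)*0)*(3 + 5)))*14 = (14*((3*0)*8))*14 = (14*(0*8))*14 = (14*0)*14 = 0*14 = 0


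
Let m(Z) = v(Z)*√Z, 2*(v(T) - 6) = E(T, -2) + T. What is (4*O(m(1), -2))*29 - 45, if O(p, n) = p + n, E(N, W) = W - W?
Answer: 477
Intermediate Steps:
E(N, W) = 0
v(T) = 6 + T/2 (v(T) = 6 + (0 + T)/2 = 6 + T/2)
m(Z) = √Z*(6 + Z/2) (m(Z) = (6 + Z/2)*√Z = √Z*(6 + Z/2))
O(p, n) = n + p
(4*O(m(1), -2))*29 - 45 = (4*(-2 + √1*(12 + 1)/2))*29 - 45 = (4*(-2 + (½)*1*13))*29 - 45 = (4*(-2 + 13/2))*29 - 45 = (4*(9/2))*29 - 45 = 18*29 - 45 = 522 - 45 = 477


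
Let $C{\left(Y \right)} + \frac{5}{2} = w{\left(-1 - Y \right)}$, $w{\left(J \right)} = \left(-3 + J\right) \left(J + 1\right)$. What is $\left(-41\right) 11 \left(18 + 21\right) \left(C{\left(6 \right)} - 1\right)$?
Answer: $- \frac{1987557}{2} \approx -9.9378 \cdot 10^{5}$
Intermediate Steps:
$w{\left(J \right)} = \left(1 + J\right) \left(-3 + J\right)$ ($w{\left(J \right)} = \left(-3 + J\right) \left(1 + J\right) = \left(1 + J\right) \left(-3 + J\right)$)
$C{\left(Y \right)} = - \frac{7}{2} + \left(-1 - Y\right)^{2} + 2 Y$ ($C{\left(Y \right)} = - \frac{5}{2} - \left(3 - \left(-1 - Y\right)^{2} + 2 \left(-1 - Y\right)\right) = - \frac{5}{2} + \left(-3 + \left(-1 - Y\right)^{2} + \left(2 + 2 Y\right)\right) = - \frac{5}{2} + \left(-1 + \left(-1 - Y\right)^{2} + 2 Y\right) = - \frac{7}{2} + \left(-1 - Y\right)^{2} + 2 Y$)
$\left(-41\right) 11 \left(18 + 21\right) \left(C{\left(6 \right)} - 1\right) = \left(-41\right) 11 \left(18 + 21\right) \left(\left(- \frac{5}{2} + 6^{2} + 4 \cdot 6\right) - 1\right) = - 451 \cdot 39 \left(\left(- \frac{5}{2} + 36 + 24\right) - 1\right) = - 451 \cdot 39 \left(\frac{115}{2} - 1\right) = - 451 \cdot 39 \cdot \frac{113}{2} = \left(-451\right) \frac{4407}{2} = - \frac{1987557}{2}$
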